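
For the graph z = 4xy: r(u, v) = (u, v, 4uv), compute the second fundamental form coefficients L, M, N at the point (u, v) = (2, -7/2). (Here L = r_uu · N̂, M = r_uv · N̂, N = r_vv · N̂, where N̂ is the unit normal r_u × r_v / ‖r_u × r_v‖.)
L = 0;  M = 4*sqrt(29)/87;  N = 0

Compute the unit normal N̂(u, v) = (-4*v/sqrt(16*u^2 + 16*v^2 + 1), -4*u/sqrt(16*u^2 + 16*v^2 + 1), 1/sqrt(16*u^2 + 16*v^2 + 1)), and the second partials r_uu, r_uv, r_vv. Take dot products:
  L(u, v) = r_uu · N̂ = 0,
  M(u, v) = r_uv · N̂ = 4/sqrt(16*u^2 + 16*v^2 + 1),
  N(u, v) = r_vv · N̂ = 0.
Evaluating at (u, v) = (2, -7/2):
  L = 0, M = 4*sqrt(29)/87, N = 0.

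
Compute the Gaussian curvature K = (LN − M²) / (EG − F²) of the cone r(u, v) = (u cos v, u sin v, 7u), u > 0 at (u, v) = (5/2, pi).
K = 0

Coefficients of the first fundamental form: E = 50, F = 0, G = u^2.
Coefficients of the second fundamental form: L = 0, M = 0, N = 7*sqrt(2)*u^2/(10*Abs(u)).
Assemble K = (LN − M²)/(EG − F²) = 0. At (u, v) = (5/2, pi): K = 0.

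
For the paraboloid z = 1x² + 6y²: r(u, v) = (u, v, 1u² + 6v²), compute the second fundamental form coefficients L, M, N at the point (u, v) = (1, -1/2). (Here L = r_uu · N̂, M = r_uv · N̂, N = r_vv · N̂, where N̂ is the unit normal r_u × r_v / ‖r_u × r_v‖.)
L = 2*sqrt(41)/41;  M = 0;  N = 12*sqrt(41)/41

Compute the unit normal N̂(u, v) = (-2*u/sqrt(4*u^2 + 144*v^2 + 1), -12*v/sqrt(4*u^2 + 144*v^2 + 1), 1/sqrt(4*u^2 + 144*v^2 + 1)), and the second partials r_uu, r_uv, r_vv. Take dot products:
  L(u, v) = r_uu · N̂ = 2/sqrt(4*u^2 + 144*v^2 + 1),
  M(u, v) = r_uv · N̂ = 0,
  N(u, v) = r_vv · N̂ = 12/sqrt(4*u^2 + 144*v^2 + 1).
Evaluating at (u, v) = (1, -1/2):
  L = 2*sqrt(41)/41, M = 0, N = 12*sqrt(41)/41.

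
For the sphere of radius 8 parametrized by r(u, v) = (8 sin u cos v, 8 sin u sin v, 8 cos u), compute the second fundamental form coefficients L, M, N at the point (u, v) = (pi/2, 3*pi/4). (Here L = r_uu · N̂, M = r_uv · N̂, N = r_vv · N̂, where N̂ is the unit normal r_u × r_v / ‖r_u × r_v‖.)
L = -8;  M = 0;  N = -8

Compute the unit normal N̂(u, v) = (sin(u)^2*cos(v)/Abs(sin(u)), sin(u)^2*sin(v)/Abs(sin(u)), sin(2*u)/(2*Abs(sin(u)))), and the second partials r_uu, r_uv, r_vv. Take dot products:
  L(u, v) = r_uu · N̂ = -8*sin(u)/Abs(sin(u)),
  M(u, v) = r_uv · N̂ = 0,
  N(u, v) = r_vv · N̂ = -8*sin(u)^3/Abs(sin(u)).
Evaluating at (u, v) = (pi/2, 3*pi/4):
  L = -8, M = 0, N = -8.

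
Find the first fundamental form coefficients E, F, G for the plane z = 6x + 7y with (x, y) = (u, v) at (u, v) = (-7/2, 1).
E = 37;  F = 42;  G = 50

Partials: r_u = (1, 0, 6), r_v = (0, 1, 7). As functions of (u, v):
  E = r_u · r_u = 37,
  F = r_u · r_v = 42,
  G = r_v · r_v = 50.
Evaluating at (u, v) = (-7/2, 1): E = 37, F = 42, G = 50.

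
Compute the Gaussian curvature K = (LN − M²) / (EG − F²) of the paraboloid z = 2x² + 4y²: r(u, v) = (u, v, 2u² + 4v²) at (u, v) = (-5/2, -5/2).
K = 32/251001

Coefficients of the first fundamental form: E = 16*u^2 + 1, F = 32*u*v, G = 64*v^2 + 1.
Coefficients of the second fundamental form: L = 4/sqrt(16*u^2 + 64*v^2 + 1), M = 0, N = 8/sqrt(16*u^2 + 64*v^2 + 1).
Assemble K = (LN − M²)/(EG − F²) = 32/(256*u^4 + 2048*u^2*v^2 + 32*u^2 + 4096*v^4 + 128*v^2 + 1). At (u, v) = (-5/2, -5/2): K = 32/251001.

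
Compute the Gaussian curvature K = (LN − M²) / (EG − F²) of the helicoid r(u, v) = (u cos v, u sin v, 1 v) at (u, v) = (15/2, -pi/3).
K = -16/52441

Coefficients of the first fundamental form: E = 1, F = 0, G = u^2 + 1.
Coefficients of the second fundamental form: L = 0, M = -1/sqrt(u^2 + 1), N = 0.
Assemble K = (LN − M²)/(EG − F²) = -1/(u^2 + 1)^2. At (u, v) = (15/2, -pi/3): K = -16/52441.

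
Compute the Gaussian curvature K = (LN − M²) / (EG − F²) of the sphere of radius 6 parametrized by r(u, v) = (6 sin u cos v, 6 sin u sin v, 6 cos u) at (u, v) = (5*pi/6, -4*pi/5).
K = 1/36

Coefficients of the first fundamental form: E = 36, F = 0, G = 36*sin(u)^2.
Coefficients of the second fundamental form: L = -6*sin(u)/Abs(sin(u)), M = 0, N = -6*sin(u)^3/Abs(sin(u)).
Assemble K = (LN − M²)/(EG − F²) = 1/36. At (u, v) = (5*pi/6, -4*pi/5): K = 1/36.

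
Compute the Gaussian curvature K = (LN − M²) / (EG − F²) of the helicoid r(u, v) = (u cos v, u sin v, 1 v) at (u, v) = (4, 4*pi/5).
K = -1/289

Coefficients of the first fundamental form: E = 1, F = 0, G = u^2 + 1.
Coefficients of the second fundamental form: L = 0, M = -1/sqrt(u^2 + 1), N = 0.
Assemble K = (LN − M²)/(EG − F²) = -1/(u^2 + 1)^2. At (u, v) = (4, 4*pi/5): K = -1/289.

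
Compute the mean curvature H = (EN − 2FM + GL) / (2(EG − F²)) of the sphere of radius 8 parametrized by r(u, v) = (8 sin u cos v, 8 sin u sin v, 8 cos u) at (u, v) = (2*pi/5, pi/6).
H = -1/8

With E = 64, F = 0, G = 64*sin(u)^2, L = -8*sin(u)/Abs(sin(u)), M = 0, N = -8*sin(u)^3/Abs(sin(u)), assemble
  H = (EN − 2FM + GL) / (2(EG − F²)) = -sin(u)/(8*Abs(sin(u))).
At (u, v) = (2*pi/5, pi/6): H = -1/8.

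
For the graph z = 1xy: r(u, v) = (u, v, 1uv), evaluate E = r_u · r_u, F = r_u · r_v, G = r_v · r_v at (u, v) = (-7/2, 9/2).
E = 85/4;  F = -63/4;  G = 53/4

Partials: r_u = (1, 0, v), r_v = (0, 1, u). As functions of (u, v):
  E = r_u · r_u = v^2 + 1,
  F = r_u · r_v = u*v,
  G = r_v · r_v = u^2 + 1.
Evaluating at (u, v) = (-7/2, 9/2): E = 85/4, F = -63/4, G = 53/4.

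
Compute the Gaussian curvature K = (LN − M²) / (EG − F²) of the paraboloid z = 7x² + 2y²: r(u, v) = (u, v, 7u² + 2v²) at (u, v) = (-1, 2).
K = 56/68121

Coefficients of the first fundamental form: E = 196*u^2 + 1, F = 56*u*v, G = 16*v^2 + 1.
Coefficients of the second fundamental form: L = 14/sqrt(196*u^2 + 16*v^2 + 1), M = 0, N = 4/sqrt(196*u^2 + 16*v^2 + 1).
Assemble K = (LN − M²)/(EG − F²) = 56/(38416*u^4 + 6272*u^2*v^2 + 392*u^2 + 256*v^4 + 32*v^2 + 1). At (u, v) = (-1, 2): K = 56/68121.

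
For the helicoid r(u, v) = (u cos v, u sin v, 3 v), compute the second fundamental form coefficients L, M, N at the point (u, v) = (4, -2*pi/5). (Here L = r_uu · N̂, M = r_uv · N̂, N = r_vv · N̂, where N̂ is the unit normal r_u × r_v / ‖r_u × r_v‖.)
L = 0;  M = -3/5;  N = 0

Compute the unit normal N̂(u, v) = (3*sin(v)/sqrt(u^2 + 9), -3*cos(v)/sqrt(u^2 + 9), u/sqrt(u^2 + 9)), and the second partials r_uu, r_uv, r_vv. Take dot products:
  L(u, v) = r_uu · N̂ = 0,
  M(u, v) = r_uv · N̂ = -3/sqrt(u^2 + 9),
  N(u, v) = r_vv · N̂ = 0.
Evaluating at (u, v) = (4, -2*pi/5):
  L = 0, M = -3/5, N = 0.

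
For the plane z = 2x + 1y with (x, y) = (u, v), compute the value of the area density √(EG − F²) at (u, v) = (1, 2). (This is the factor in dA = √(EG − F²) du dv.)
√(EG − F²)|_{(1, 2)} = sqrt(6)

E = 5, F = 2, G = 2, so EG − F² = 6. Taking the positive square root: √(EG − F²) = sqrt(6). At (u, v) = (1, 2): sqrt(6).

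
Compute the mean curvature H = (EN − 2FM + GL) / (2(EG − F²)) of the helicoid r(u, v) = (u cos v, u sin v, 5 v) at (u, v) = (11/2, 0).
H = 0

With E = 1, F = 0, G = u^2 + 25, L = 0, M = -5/sqrt(u^2 + 25), N = 0, assemble
  H = (EN − 2FM + GL) / (2(EG − F²)) = 0.
At (u, v) = (11/2, 0): H = 0.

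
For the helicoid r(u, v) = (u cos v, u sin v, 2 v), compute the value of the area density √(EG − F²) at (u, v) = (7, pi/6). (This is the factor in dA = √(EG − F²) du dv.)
√(EG − F²)|_{(7, pi/6)} = sqrt(53)

E = 1, F = 0, G = u^2 + 4, so EG − F² = u^2 + 4. Taking the positive square root: √(EG − F²) = sqrt(u^2 + 4). At (u, v) = (7, pi/6): sqrt(53).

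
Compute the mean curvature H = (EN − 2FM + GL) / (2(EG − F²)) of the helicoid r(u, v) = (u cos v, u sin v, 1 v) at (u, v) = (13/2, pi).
H = 0

With E = 1, F = 0, G = u^2 + 1, L = 0, M = -1/sqrt(u^2 + 1), N = 0, assemble
  H = (EN − 2FM + GL) / (2(EG − F²)) = 0.
At (u, v) = (13/2, pi): H = 0.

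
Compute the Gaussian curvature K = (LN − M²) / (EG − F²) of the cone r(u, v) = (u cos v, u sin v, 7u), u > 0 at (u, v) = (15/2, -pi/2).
K = 0

Coefficients of the first fundamental form: E = 50, F = 0, G = u^2.
Coefficients of the second fundamental form: L = 0, M = 0, N = 7*sqrt(2)*u^2/(10*Abs(u)).
Assemble K = (LN − M²)/(EG − F²) = 0. At (u, v) = (15/2, -pi/2): K = 0.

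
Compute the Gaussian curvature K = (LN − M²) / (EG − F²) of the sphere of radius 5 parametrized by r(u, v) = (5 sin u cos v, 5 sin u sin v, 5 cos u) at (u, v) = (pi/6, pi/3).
K = 1/25

Coefficients of the first fundamental form: E = 25, F = 0, G = 25*sin(u)^2.
Coefficients of the second fundamental form: L = -5*sin(u)/Abs(sin(u)), M = 0, N = -5*sin(u)^3/Abs(sin(u)).
Assemble K = (LN − M²)/(EG − F²) = 1/25. At (u, v) = (pi/6, pi/3): K = 1/25.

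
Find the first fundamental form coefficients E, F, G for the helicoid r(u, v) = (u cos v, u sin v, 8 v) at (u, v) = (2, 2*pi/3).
E = 1;  F = 0;  G = 68

Partials: r_u = (cos(v), sin(v), 0), r_v = (-u*sin(v), u*cos(v), 8). As functions of (u, v):
  E = r_u · r_u = 1,
  F = r_u · r_v = 0,
  G = r_v · r_v = u^2 + 64.
Evaluating at (u, v) = (2, 2*pi/3): E = 1, F = 0, G = 68.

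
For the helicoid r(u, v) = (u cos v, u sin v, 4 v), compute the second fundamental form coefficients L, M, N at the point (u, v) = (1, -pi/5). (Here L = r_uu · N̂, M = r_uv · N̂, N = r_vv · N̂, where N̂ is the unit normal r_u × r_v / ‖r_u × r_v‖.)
L = 0;  M = -4*sqrt(17)/17;  N = 0

Compute the unit normal N̂(u, v) = (4*sin(v)/sqrt(u^2 + 16), -4*cos(v)/sqrt(u^2 + 16), u/sqrt(u^2 + 16)), and the second partials r_uu, r_uv, r_vv. Take dot products:
  L(u, v) = r_uu · N̂ = 0,
  M(u, v) = r_uv · N̂ = -4/sqrt(u^2 + 16),
  N(u, v) = r_vv · N̂ = 0.
Evaluating at (u, v) = (1, -pi/5):
  L = 0, M = -4*sqrt(17)/17, N = 0.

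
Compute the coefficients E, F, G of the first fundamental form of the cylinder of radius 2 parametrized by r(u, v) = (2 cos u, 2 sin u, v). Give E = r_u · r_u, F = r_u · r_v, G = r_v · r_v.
E = 4;  F = 0;  G = 1

Compute partials: r_u = (-2*sin(u), 2*cos(u), 0), r_v = (0, 0, 1). Then
  E = r_u · r_u = 4,
  F = r_u · r_v = 0,
  G = r_v · r_v = 1.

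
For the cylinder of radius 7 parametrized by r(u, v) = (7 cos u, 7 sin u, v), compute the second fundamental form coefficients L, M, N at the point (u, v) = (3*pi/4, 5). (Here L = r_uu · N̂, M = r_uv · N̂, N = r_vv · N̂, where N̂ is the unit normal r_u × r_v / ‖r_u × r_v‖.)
L = -7;  M = 0;  N = 0

Compute the unit normal N̂(u, v) = (cos(u), sin(u), 0), and the second partials r_uu, r_uv, r_vv. Take dot products:
  L(u, v) = r_uu · N̂ = -7,
  M(u, v) = r_uv · N̂ = 0,
  N(u, v) = r_vv · N̂ = 0.
Evaluating at (u, v) = (3*pi/4, 5):
  L = -7, M = 0, N = 0.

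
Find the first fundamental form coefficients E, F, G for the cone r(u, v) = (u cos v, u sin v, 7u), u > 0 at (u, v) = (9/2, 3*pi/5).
E = 50;  F = 0;  G = 81/4

Partials: r_u = (cos(v), sin(v), 7), r_v = (-u*sin(v), u*cos(v), 0). As functions of (u, v):
  E = r_u · r_u = 50,
  F = r_u · r_v = 0,
  G = r_v · r_v = u^2.
Evaluating at (u, v) = (9/2, 3*pi/5): E = 50, F = 0, G = 81/4.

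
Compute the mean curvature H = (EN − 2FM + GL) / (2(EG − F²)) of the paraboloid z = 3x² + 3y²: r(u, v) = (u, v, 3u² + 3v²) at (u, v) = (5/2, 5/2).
H = 1356*sqrt(451)/203401

With E = 36*u^2 + 1, F = 36*u*v, G = 36*v^2 + 1, L = 6/sqrt(36*u^2 + 36*v^2 + 1), M = 0, N = 6/sqrt(36*u^2 + 36*v^2 + 1), assemble
  H = (EN − 2FM + GL) / (2(EG − F²)) = 6*(18*u^2 + 18*v^2 + 1)/(36*u^2 + 36*v^2 + 1)^(3/2).
At (u, v) = (5/2, 5/2): H = 1356*sqrt(451)/203401.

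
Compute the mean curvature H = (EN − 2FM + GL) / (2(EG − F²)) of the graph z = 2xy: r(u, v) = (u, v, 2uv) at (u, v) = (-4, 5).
H = 32*sqrt(165)/5445

With E = 4*v^2 + 1, F = 4*u*v, G = 4*u^2 + 1, L = 0, M = 2/sqrt(4*u^2 + 4*v^2 + 1), N = 0, assemble
  H = (EN − 2FM + GL) / (2(EG − F²)) = -8*u*v/(4*u^2 + 4*v^2 + 1)^(3/2).
At (u, v) = (-4, 5): H = 32*sqrt(165)/5445.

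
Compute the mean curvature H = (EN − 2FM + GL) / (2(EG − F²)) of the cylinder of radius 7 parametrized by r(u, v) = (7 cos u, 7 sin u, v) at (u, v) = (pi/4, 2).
H = -1/14

With E = 49, F = 0, G = 1, L = -7, M = 0, N = 0, assemble
  H = (EN − 2FM + GL) / (2(EG − F²)) = -1/14.
At (u, v) = (pi/4, 2): H = -1/14.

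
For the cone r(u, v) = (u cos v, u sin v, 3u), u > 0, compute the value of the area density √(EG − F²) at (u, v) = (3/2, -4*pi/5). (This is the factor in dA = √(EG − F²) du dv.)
√(EG − F²)|_{(3/2, -4*pi/5)} = 3*sqrt(10)/2

E = 10, F = 0, G = u^2, so EG − F² = 10*u^2. Taking the positive square root: √(EG − F²) = sqrt(10)*Abs(u). At (u, v) = (3/2, -4*pi/5): 3*sqrt(10)/2.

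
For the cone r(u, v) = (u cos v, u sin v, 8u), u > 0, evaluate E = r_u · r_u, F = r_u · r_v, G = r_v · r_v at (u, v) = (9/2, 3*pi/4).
E = 65;  F = 0;  G = 81/4

Partials: r_u = (cos(v), sin(v), 8), r_v = (-u*sin(v), u*cos(v), 0). As functions of (u, v):
  E = r_u · r_u = 65,
  F = r_u · r_v = 0,
  G = r_v · r_v = u^2.
Evaluating at (u, v) = (9/2, 3*pi/4): E = 65, F = 0, G = 81/4.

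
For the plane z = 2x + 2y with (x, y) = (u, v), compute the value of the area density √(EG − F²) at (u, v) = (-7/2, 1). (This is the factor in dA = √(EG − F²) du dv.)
√(EG − F²)|_{(-7/2, 1)} = 3

E = 5, F = 4, G = 5, so EG − F² = 9. Taking the positive square root: √(EG − F²) = 3. At (u, v) = (-7/2, 1): 3.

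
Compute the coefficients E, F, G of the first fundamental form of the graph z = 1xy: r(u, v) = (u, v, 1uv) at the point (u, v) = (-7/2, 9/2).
E = 85/4;  F = -63/4;  G = 53/4

Partials: r_u = (1, 0, v), r_v = (0, 1, u). As functions of (u, v):
  E = r_u · r_u = v^2 + 1,
  F = r_u · r_v = u*v,
  G = r_v · r_v = u^2 + 1.
Evaluating at (u, v) = (-7/2, 9/2): E = 85/4, F = -63/4, G = 53/4.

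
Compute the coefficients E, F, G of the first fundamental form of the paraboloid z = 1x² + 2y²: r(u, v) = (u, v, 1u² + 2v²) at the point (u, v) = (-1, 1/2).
E = 5;  F = -4;  G = 5

Partials: r_u = (1, 0, 2*u), r_v = (0, 1, 4*v). As functions of (u, v):
  E = r_u · r_u = 4*u^2 + 1,
  F = r_u · r_v = 8*u*v,
  G = r_v · r_v = 16*v^2 + 1.
Evaluating at (u, v) = (-1, 1/2): E = 5, F = -4, G = 5.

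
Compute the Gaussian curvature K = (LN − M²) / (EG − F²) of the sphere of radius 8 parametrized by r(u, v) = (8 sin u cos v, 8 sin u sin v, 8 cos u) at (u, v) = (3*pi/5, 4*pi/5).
K = 1/64

Coefficients of the first fundamental form: E = 64, F = 0, G = 64*sin(u)^2.
Coefficients of the second fundamental form: L = -8*sin(u)/Abs(sin(u)), M = 0, N = -8*sin(u)^3/Abs(sin(u)).
Assemble K = (LN − M²)/(EG − F²) = 1/64. At (u, v) = (3*pi/5, 4*pi/5): K = 1/64.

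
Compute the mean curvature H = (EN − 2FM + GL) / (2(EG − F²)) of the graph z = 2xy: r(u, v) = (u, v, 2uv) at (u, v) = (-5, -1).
H = -8*sqrt(105)/2205

With E = 4*v^2 + 1, F = 4*u*v, G = 4*u^2 + 1, L = 0, M = 2/sqrt(4*u^2 + 4*v^2 + 1), N = 0, assemble
  H = (EN − 2FM + GL) / (2(EG − F²)) = -8*u*v/(4*u^2 + 4*v^2 + 1)^(3/2).
At (u, v) = (-5, -1): H = -8*sqrt(105)/2205.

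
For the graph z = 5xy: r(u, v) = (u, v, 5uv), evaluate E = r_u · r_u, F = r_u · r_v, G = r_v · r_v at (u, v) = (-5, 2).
E = 101;  F = -250;  G = 626

Partials: r_u = (1, 0, 5*v), r_v = (0, 1, 5*u). As functions of (u, v):
  E = r_u · r_u = 25*v^2 + 1,
  F = r_u · r_v = 25*u*v,
  G = r_v · r_v = 25*u^2 + 1.
Evaluating at (u, v) = (-5, 2): E = 101, F = -250, G = 626.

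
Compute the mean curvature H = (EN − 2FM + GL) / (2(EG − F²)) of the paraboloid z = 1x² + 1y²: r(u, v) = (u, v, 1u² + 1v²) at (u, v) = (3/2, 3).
H = 47*sqrt(46)/2116

With E = 4*u^2 + 1, F = 4*u*v, G = 4*v^2 + 1, L = 2/sqrt(4*u^2 + 4*v^2 + 1), M = 0, N = 2/sqrt(4*u^2 + 4*v^2 + 1), assemble
  H = (EN − 2FM + GL) / (2(EG − F²)) = 2*(2*u^2 + 2*v^2 + 1)/(4*u^2 + 4*v^2 + 1)^(3/2).
At (u, v) = (3/2, 3): H = 47*sqrt(46)/2116.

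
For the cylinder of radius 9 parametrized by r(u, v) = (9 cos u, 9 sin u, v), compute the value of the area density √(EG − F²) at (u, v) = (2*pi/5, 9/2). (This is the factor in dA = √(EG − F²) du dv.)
√(EG − F²)|_{(2*pi/5, 9/2)} = 9

E = 81, F = 0, G = 1, so EG − F² = 81. Taking the positive square root: √(EG − F²) = 9. At (u, v) = (2*pi/5, 9/2): 9.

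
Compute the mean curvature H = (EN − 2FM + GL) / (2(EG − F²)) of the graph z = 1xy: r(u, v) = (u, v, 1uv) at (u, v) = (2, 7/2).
H = -56*sqrt(69)/4761

With E = v^2 + 1, F = u*v, G = u^2 + 1, L = 0, M = 1/sqrt(u^2 + v^2 + 1), N = 0, assemble
  H = (EN − 2FM + GL) / (2(EG − F²)) = -u*v/(u^2 + v^2 + 1)^(3/2).
At (u, v) = (2, 7/2): H = -56*sqrt(69)/4761.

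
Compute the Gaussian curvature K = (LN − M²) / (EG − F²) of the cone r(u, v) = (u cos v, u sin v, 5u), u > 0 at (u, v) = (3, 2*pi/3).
K = 0

Coefficients of the first fundamental form: E = 26, F = 0, G = u^2.
Coefficients of the second fundamental form: L = 0, M = 0, N = 5*sqrt(26)*u^2/(26*Abs(u)).
Assemble K = (LN − M²)/(EG − F²) = 0. At (u, v) = (3, 2*pi/3): K = 0.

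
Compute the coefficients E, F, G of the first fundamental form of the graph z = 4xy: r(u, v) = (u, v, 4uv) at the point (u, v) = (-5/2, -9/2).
E = 325;  F = 180;  G = 101

Partials: r_u = (1, 0, 4*v), r_v = (0, 1, 4*u). As functions of (u, v):
  E = r_u · r_u = 16*v^2 + 1,
  F = r_u · r_v = 16*u*v,
  G = r_v · r_v = 16*u^2 + 1.
Evaluating at (u, v) = (-5/2, -9/2): E = 325, F = 180, G = 101.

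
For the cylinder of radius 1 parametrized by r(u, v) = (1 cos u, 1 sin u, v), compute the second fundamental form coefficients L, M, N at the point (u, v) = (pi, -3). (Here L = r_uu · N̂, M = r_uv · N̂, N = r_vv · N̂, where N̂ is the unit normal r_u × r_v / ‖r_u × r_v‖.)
L = -1;  M = 0;  N = 0

Compute the unit normal N̂(u, v) = (cos(u), sin(u), 0), and the second partials r_uu, r_uv, r_vv. Take dot products:
  L(u, v) = r_uu · N̂ = -1,
  M(u, v) = r_uv · N̂ = 0,
  N(u, v) = r_vv · N̂ = 0.
Evaluating at (u, v) = (pi, -3):
  L = -1, M = 0, N = 0.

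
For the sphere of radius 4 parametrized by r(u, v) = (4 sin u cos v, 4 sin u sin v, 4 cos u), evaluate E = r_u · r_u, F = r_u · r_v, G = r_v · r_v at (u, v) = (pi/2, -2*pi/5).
E = 16;  F = 0;  G = 16

Partials: r_u = (4*cos(u)*cos(v), 4*sin(v)*cos(u), -4*sin(u)), r_v = (-4*sin(u)*sin(v), 4*sin(u)*cos(v), 0). As functions of (u, v):
  E = r_u · r_u = 16,
  F = r_u · r_v = 0,
  G = r_v · r_v = 16*sin(u)^2.
Evaluating at (u, v) = (pi/2, -2*pi/5): E = 16, F = 0, G = 16.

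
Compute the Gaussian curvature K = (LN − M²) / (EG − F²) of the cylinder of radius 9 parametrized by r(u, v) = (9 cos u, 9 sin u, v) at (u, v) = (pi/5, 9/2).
K = 0

Coefficients of the first fundamental form: E = 81, F = 0, G = 1.
Coefficients of the second fundamental form: L = -9, M = 0, N = 0.
Assemble K = (LN − M²)/(EG − F²) = 0. At (u, v) = (pi/5, 9/2): K = 0.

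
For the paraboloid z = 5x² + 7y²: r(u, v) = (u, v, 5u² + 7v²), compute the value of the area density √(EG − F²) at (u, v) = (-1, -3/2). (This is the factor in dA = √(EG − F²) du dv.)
√(EG − F²)|_{(-1, -3/2)} = sqrt(542)

E = 100*u^2 + 1, F = 140*u*v, G = 196*v^2 + 1, so EG − F² = 100*u^2 + 196*v^2 + 1. Taking the positive square root: √(EG − F²) = sqrt(100*u^2 + 196*v^2 + 1). At (u, v) = (-1, -3/2): sqrt(542).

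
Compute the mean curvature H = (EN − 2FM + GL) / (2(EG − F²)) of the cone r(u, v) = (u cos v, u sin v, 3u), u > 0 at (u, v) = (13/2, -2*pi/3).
H = 3*sqrt(10)/130

With E = 10, F = 0, G = u^2, L = 0, M = 0, N = 3*sqrt(10)*u^2/(10*Abs(u)), assemble
  H = (EN − 2FM + GL) / (2(EG − F²)) = 3*sqrt(10)/(20*Abs(u)).
At (u, v) = (13/2, -2*pi/3): H = 3*sqrt(10)/130.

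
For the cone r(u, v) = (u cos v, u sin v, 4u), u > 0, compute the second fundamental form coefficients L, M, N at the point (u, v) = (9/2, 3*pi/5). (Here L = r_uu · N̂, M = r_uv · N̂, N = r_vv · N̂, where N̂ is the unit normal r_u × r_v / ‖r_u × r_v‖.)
L = 0;  M = 0;  N = 18*sqrt(17)/17

Compute the unit normal N̂(u, v) = (-4*sqrt(17)*u*cos(v)/(17*Abs(u)), -4*sqrt(17)*u*sin(v)/(17*Abs(u)), sqrt(17)*u/(17*Abs(u))), and the second partials r_uu, r_uv, r_vv. Take dot products:
  L(u, v) = r_uu · N̂ = 0,
  M(u, v) = r_uv · N̂ = 0,
  N(u, v) = r_vv · N̂ = 4*sqrt(17)*u^2/(17*Abs(u)).
Evaluating at (u, v) = (9/2, 3*pi/5):
  L = 0, M = 0, N = 18*sqrt(17)/17.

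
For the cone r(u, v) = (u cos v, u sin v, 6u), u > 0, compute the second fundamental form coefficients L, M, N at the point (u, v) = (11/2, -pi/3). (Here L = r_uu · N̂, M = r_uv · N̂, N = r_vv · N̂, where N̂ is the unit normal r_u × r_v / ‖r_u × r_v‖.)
L = 0;  M = 0;  N = 33*sqrt(37)/37

Compute the unit normal N̂(u, v) = (-6*sqrt(37)*u*cos(v)/(37*Abs(u)), -6*sqrt(37)*u*sin(v)/(37*Abs(u)), sqrt(37)*u/(37*Abs(u))), and the second partials r_uu, r_uv, r_vv. Take dot products:
  L(u, v) = r_uu · N̂ = 0,
  M(u, v) = r_uv · N̂ = 0,
  N(u, v) = r_vv · N̂ = 6*sqrt(37)*u^2/(37*Abs(u)).
Evaluating at (u, v) = (11/2, -pi/3):
  L = 0, M = 0, N = 33*sqrt(37)/37.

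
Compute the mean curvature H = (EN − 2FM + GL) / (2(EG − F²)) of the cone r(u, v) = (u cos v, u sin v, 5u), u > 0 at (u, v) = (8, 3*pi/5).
H = 5*sqrt(26)/416

With E = 26, F = 0, G = u^2, L = 0, M = 0, N = 5*sqrt(26)*u^2/(26*Abs(u)), assemble
  H = (EN − 2FM + GL) / (2(EG − F²)) = 5*sqrt(26)/(52*Abs(u)).
At (u, v) = (8, 3*pi/5): H = 5*sqrt(26)/416.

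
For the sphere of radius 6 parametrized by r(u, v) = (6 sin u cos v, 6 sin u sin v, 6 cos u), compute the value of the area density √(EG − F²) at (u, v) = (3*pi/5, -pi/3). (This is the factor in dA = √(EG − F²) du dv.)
√(EG − F²)|_{(3*pi/5, -pi/3)} = 9*sqrt(2*sqrt(5) + 10)

E = 36, F = 0, G = 36*sin(u)^2, so EG − F² = 1296*sin(u)^2. Taking the positive square root: √(EG − F²) = 36*Abs(sin(u)). At (u, v) = (3*pi/5, -pi/3): 9*sqrt(2*sqrt(5) + 10).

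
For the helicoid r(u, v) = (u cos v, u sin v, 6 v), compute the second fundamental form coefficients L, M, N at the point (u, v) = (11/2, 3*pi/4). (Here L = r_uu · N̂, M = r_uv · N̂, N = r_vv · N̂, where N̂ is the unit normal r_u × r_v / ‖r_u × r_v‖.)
L = 0;  M = -12*sqrt(265)/265;  N = 0

Compute the unit normal N̂(u, v) = (6*sin(v)/sqrt(u^2 + 36), -6*cos(v)/sqrt(u^2 + 36), u/sqrt(u^2 + 36)), and the second partials r_uu, r_uv, r_vv. Take dot products:
  L(u, v) = r_uu · N̂ = 0,
  M(u, v) = r_uv · N̂ = -6/sqrt(u^2 + 36),
  N(u, v) = r_vv · N̂ = 0.
Evaluating at (u, v) = (11/2, 3*pi/4):
  L = 0, M = -12*sqrt(265)/265, N = 0.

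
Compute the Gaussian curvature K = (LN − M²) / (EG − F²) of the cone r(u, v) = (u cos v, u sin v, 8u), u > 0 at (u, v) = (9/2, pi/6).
K = 0

Coefficients of the first fundamental form: E = 65, F = 0, G = u^2.
Coefficients of the second fundamental form: L = 0, M = 0, N = 8*sqrt(65)*u^2/(65*Abs(u)).
Assemble K = (LN − M²)/(EG − F²) = 0. At (u, v) = (9/2, pi/6): K = 0.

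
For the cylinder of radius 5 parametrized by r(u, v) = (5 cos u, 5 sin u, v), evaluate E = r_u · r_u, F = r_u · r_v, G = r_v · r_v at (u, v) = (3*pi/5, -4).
E = 25;  F = 0;  G = 1

Partials: r_u = (-5*sin(u), 5*cos(u), 0), r_v = (0, 0, 1). As functions of (u, v):
  E = r_u · r_u = 25,
  F = r_u · r_v = 0,
  G = r_v · r_v = 1.
Evaluating at (u, v) = (3*pi/5, -4): E = 25, F = 0, G = 1.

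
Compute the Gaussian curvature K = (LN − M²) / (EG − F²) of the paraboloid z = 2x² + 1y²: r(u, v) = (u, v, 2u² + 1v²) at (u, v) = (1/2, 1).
K = 8/81

Coefficients of the first fundamental form: E = 16*u^2 + 1, F = 8*u*v, G = 4*v^2 + 1.
Coefficients of the second fundamental form: L = 4/sqrt(16*u^2 + 4*v^2 + 1), M = 0, N = 2/sqrt(16*u^2 + 4*v^2 + 1).
Assemble K = (LN − M²)/(EG − F²) = 8/(256*u^4 + 128*u^2*v^2 + 32*u^2 + 16*v^4 + 8*v^2 + 1). At (u, v) = (1/2, 1): K = 8/81.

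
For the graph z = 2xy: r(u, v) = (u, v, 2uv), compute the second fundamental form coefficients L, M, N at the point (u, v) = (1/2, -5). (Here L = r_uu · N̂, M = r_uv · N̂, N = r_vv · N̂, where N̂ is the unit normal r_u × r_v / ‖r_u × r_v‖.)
L = 0;  M = sqrt(102)/51;  N = 0

Compute the unit normal N̂(u, v) = (-2*v/sqrt(4*u^2 + 4*v^2 + 1), -2*u/sqrt(4*u^2 + 4*v^2 + 1), 1/sqrt(4*u^2 + 4*v^2 + 1)), and the second partials r_uu, r_uv, r_vv. Take dot products:
  L(u, v) = r_uu · N̂ = 0,
  M(u, v) = r_uv · N̂ = 2/sqrt(4*u^2 + 4*v^2 + 1),
  N(u, v) = r_vv · N̂ = 0.
Evaluating at (u, v) = (1/2, -5):
  L = 0, M = sqrt(102)/51, N = 0.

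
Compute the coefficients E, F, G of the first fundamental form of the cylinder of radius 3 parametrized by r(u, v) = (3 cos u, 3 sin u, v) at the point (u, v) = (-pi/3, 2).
E = 9;  F = 0;  G = 1

Partials: r_u = (-3*sin(u), 3*cos(u), 0), r_v = (0, 0, 1). As functions of (u, v):
  E = r_u · r_u = 9,
  F = r_u · r_v = 0,
  G = r_v · r_v = 1.
Evaluating at (u, v) = (-pi/3, 2): E = 9, F = 0, G = 1.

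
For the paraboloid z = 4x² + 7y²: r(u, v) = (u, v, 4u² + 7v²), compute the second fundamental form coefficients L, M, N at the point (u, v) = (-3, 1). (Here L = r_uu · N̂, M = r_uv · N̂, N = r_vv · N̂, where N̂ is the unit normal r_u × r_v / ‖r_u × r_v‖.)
L = 8*sqrt(773)/773;  M = 0;  N = 14*sqrt(773)/773

Compute the unit normal N̂(u, v) = (-8*u/sqrt(64*u^2 + 196*v^2 + 1), -14*v/sqrt(64*u^2 + 196*v^2 + 1), 1/sqrt(64*u^2 + 196*v^2 + 1)), and the second partials r_uu, r_uv, r_vv. Take dot products:
  L(u, v) = r_uu · N̂ = 8/sqrt(64*u^2 + 196*v^2 + 1),
  M(u, v) = r_uv · N̂ = 0,
  N(u, v) = r_vv · N̂ = 14/sqrt(64*u^2 + 196*v^2 + 1).
Evaluating at (u, v) = (-3, 1):
  L = 8*sqrt(773)/773, M = 0, N = 14*sqrt(773)/773.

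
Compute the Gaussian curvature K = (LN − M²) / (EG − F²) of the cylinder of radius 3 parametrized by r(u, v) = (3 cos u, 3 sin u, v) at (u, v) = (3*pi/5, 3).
K = 0

Coefficients of the first fundamental form: E = 9, F = 0, G = 1.
Coefficients of the second fundamental form: L = -3, M = 0, N = 0.
Assemble K = (LN − M²)/(EG − F²) = 0. At (u, v) = (3*pi/5, 3): K = 0.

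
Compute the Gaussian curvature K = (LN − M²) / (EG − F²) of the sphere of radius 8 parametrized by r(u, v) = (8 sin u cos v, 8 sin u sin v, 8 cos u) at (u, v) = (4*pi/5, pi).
K = 1/64

Coefficients of the first fundamental form: E = 64, F = 0, G = 64*sin(u)^2.
Coefficients of the second fundamental form: L = -8*sin(u)/Abs(sin(u)), M = 0, N = -8*sin(u)^3/Abs(sin(u)).
Assemble K = (LN − M²)/(EG − F²) = 1/64. At (u, v) = (4*pi/5, pi): K = 1/64.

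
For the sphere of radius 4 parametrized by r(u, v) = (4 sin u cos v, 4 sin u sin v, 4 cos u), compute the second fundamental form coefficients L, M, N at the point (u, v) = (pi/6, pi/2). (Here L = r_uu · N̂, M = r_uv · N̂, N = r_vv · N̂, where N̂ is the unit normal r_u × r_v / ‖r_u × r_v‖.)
L = -4;  M = 0;  N = -1

Compute the unit normal N̂(u, v) = (sin(u)^2*cos(v)/Abs(sin(u)), sin(u)^2*sin(v)/Abs(sin(u)), sin(2*u)/(2*Abs(sin(u)))), and the second partials r_uu, r_uv, r_vv. Take dot products:
  L(u, v) = r_uu · N̂ = -4*sin(u)/Abs(sin(u)),
  M(u, v) = r_uv · N̂ = 0,
  N(u, v) = r_vv · N̂ = -4*sin(u)^3/Abs(sin(u)).
Evaluating at (u, v) = (pi/6, pi/2):
  L = -4, M = 0, N = -1.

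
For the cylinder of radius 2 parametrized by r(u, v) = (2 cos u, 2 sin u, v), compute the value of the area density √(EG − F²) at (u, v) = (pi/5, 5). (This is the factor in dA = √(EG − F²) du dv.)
√(EG − F²)|_{(pi/5, 5)} = 2

E = 4, F = 0, G = 1, so EG − F² = 4. Taking the positive square root: √(EG − F²) = 2. At (u, v) = (pi/5, 5): 2.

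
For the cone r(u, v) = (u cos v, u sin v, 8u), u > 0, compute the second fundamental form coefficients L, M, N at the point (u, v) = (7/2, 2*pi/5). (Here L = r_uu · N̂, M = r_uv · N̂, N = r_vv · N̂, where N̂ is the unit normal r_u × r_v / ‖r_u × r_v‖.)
L = 0;  M = 0;  N = 28*sqrt(65)/65

Compute the unit normal N̂(u, v) = (-8*sqrt(65)*u*cos(v)/(65*Abs(u)), -8*sqrt(65)*u*sin(v)/(65*Abs(u)), sqrt(65)*u/(65*Abs(u))), and the second partials r_uu, r_uv, r_vv. Take dot products:
  L(u, v) = r_uu · N̂ = 0,
  M(u, v) = r_uv · N̂ = 0,
  N(u, v) = r_vv · N̂ = 8*sqrt(65)*u^2/(65*Abs(u)).
Evaluating at (u, v) = (7/2, 2*pi/5):
  L = 0, M = 0, N = 28*sqrt(65)/65.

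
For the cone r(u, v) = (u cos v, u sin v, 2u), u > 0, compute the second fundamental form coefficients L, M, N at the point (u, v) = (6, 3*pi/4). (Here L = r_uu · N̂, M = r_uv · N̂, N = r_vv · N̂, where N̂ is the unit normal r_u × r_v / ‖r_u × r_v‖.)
L = 0;  M = 0;  N = 12*sqrt(5)/5

Compute the unit normal N̂(u, v) = (-2*sqrt(5)*u*cos(v)/(5*Abs(u)), -2*sqrt(5)*u*sin(v)/(5*Abs(u)), sqrt(5)*u/(5*Abs(u))), and the second partials r_uu, r_uv, r_vv. Take dot products:
  L(u, v) = r_uu · N̂ = 0,
  M(u, v) = r_uv · N̂ = 0,
  N(u, v) = r_vv · N̂ = 2*sqrt(5)*u^2/(5*Abs(u)).
Evaluating at (u, v) = (6, 3*pi/4):
  L = 0, M = 0, N = 12*sqrt(5)/5.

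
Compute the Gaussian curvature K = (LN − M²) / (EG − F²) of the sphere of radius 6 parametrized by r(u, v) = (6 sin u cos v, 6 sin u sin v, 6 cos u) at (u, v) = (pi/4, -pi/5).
K = 1/36

Coefficients of the first fundamental form: E = 36, F = 0, G = 36*sin(u)^2.
Coefficients of the second fundamental form: L = -6*sin(u)/Abs(sin(u)), M = 0, N = -6*sin(u)^3/Abs(sin(u)).
Assemble K = (LN − M²)/(EG − F²) = 1/36. At (u, v) = (pi/4, -pi/5): K = 1/36.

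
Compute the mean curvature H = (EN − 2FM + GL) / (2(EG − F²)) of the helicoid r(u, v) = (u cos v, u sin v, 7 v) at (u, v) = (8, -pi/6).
H = 0

With E = 1, F = 0, G = u^2 + 49, L = 0, M = -7/sqrt(u^2 + 49), N = 0, assemble
  H = (EN − 2FM + GL) / (2(EG − F²)) = 0.
At (u, v) = (8, -pi/6): H = 0.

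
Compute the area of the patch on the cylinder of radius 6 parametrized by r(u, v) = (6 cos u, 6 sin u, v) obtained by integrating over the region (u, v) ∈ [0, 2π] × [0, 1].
Area = 12*pi

Area = ∫∫ √(EG − F²) du dv with √(EG − F²) = 6. Integrating over [0, 2π] × [0, 1] gives 12*pi.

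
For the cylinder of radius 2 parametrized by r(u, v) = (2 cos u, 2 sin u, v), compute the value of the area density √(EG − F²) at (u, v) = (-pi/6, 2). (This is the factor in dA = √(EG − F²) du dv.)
√(EG − F²)|_{(-pi/6, 2)} = 2

E = 4, F = 0, G = 1, so EG − F² = 4. Taking the positive square root: √(EG − F²) = 2. At (u, v) = (-pi/6, 2): 2.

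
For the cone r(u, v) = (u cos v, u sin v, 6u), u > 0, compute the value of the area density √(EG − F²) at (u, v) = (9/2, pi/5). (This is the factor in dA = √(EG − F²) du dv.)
√(EG − F²)|_{(9/2, pi/5)} = 9*sqrt(37)/2

E = 37, F = 0, G = u^2, so EG − F² = 37*u^2. Taking the positive square root: √(EG − F²) = sqrt(37)*Abs(u). At (u, v) = (9/2, pi/5): 9*sqrt(37)/2.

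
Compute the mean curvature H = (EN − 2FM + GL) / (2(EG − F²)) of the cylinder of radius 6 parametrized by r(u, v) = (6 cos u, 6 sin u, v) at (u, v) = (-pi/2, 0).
H = -1/12

With E = 36, F = 0, G = 1, L = -6, M = 0, N = 0, assemble
  H = (EN − 2FM + GL) / (2(EG − F²)) = -1/12.
At (u, v) = (-pi/2, 0): H = -1/12.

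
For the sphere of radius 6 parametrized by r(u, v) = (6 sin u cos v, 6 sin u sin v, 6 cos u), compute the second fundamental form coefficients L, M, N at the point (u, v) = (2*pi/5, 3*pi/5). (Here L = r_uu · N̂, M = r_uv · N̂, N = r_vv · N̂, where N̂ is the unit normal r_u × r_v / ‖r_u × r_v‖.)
L = -6;  M = 0;  N = -15/4 - 3*sqrt(5)/4

Compute the unit normal N̂(u, v) = (sin(u)^2*cos(v)/Abs(sin(u)), sin(u)^2*sin(v)/Abs(sin(u)), sin(2*u)/(2*Abs(sin(u)))), and the second partials r_uu, r_uv, r_vv. Take dot products:
  L(u, v) = r_uu · N̂ = -6*sin(u)/Abs(sin(u)),
  M(u, v) = r_uv · N̂ = 0,
  N(u, v) = r_vv · N̂ = -6*sin(u)^3/Abs(sin(u)).
Evaluating at (u, v) = (2*pi/5, 3*pi/5):
  L = -6, M = 0, N = -15/4 - 3*sqrt(5)/4.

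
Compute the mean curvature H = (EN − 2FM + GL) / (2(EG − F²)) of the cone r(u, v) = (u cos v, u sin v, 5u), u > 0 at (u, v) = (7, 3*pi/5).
H = 5*sqrt(26)/364

With E = 26, F = 0, G = u^2, L = 0, M = 0, N = 5*sqrt(26)*u^2/(26*Abs(u)), assemble
  H = (EN − 2FM + GL) / (2(EG − F²)) = 5*sqrt(26)/(52*Abs(u)).
At (u, v) = (7, 3*pi/5): H = 5*sqrt(26)/364.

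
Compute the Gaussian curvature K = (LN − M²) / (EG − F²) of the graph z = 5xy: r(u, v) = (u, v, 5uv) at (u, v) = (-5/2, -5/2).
K = -100/393129

Coefficients of the first fundamental form: E = 25*v^2 + 1, F = 25*u*v, G = 25*u^2 + 1.
Coefficients of the second fundamental form: L = 0, M = 5/sqrt(25*u^2 + 25*v^2 + 1), N = 0.
Assemble K = (LN − M²)/(EG − F²) = -25/(625*u^4 + 1250*u^2*v^2 + 50*u^2 + 625*v^4 + 50*v^2 + 1). At (u, v) = (-5/2, -5/2): K = -100/393129.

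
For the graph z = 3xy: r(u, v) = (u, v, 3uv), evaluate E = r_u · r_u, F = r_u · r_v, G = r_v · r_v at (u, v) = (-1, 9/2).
E = 733/4;  F = -81/2;  G = 10

Partials: r_u = (1, 0, 3*v), r_v = (0, 1, 3*u). As functions of (u, v):
  E = r_u · r_u = 9*v^2 + 1,
  F = r_u · r_v = 9*u*v,
  G = r_v · r_v = 9*u^2 + 1.
Evaluating at (u, v) = (-1, 9/2): E = 733/4, F = -81/2, G = 10.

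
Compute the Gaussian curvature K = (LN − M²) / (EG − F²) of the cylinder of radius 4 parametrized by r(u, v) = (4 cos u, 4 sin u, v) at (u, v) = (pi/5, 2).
K = 0

Coefficients of the first fundamental form: E = 16, F = 0, G = 1.
Coefficients of the second fundamental form: L = -4, M = 0, N = 0.
Assemble K = (LN − M²)/(EG − F²) = 0. At (u, v) = (pi/5, 2): K = 0.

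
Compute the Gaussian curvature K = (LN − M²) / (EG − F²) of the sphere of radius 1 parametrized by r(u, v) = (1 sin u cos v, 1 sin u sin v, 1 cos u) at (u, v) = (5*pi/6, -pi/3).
K = 1

Coefficients of the first fundamental form: E = 1, F = 0, G = sin(u)^2.
Coefficients of the second fundamental form: L = -sin(u)/Abs(sin(u)), M = 0, N = -sin(u)^3/Abs(sin(u)).
Assemble K = (LN − M²)/(EG − F²) = 1. At (u, v) = (5*pi/6, -pi/3): K = 1.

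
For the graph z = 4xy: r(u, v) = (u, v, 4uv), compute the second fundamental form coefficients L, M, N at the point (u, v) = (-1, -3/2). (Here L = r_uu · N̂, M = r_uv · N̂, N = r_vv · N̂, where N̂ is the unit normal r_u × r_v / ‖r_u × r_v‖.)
L = 0;  M = 4*sqrt(53)/53;  N = 0

Compute the unit normal N̂(u, v) = (-4*v/sqrt(16*u^2 + 16*v^2 + 1), -4*u/sqrt(16*u^2 + 16*v^2 + 1), 1/sqrt(16*u^2 + 16*v^2 + 1)), and the second partials r_uu, r_uv, r_vv. Take dot products:
  L(u, v) = r_uu · N̂ = 0,
  M(u, v) = r_uv · N̂ = 4/sqrt(16*u^2 + 16*v^2 + 1),
  N(u, v) = r_vv · N̂ = 0.
Evaluating at (u, v) = (-1, -3/2):
  L = 0, M = 4*sqrt(53)/53, N = 0.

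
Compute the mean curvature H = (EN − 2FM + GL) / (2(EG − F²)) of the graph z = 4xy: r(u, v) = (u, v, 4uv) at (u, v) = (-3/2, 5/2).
H = 240*sqrt(137)/18769

With E = 16*v^2 + 1, F = 16*u*v, G = 16*u^2 + 1, L = 0, M = 4/sqrt(16*u^2 + 16*v^2 + 1), N = 0, assemble
  H = (EN − 2FM + GL) / (2(EG − F²)) = -64*u*v/(16*u^2 + 16*v^2 + 1)^(3/2).
At (u, v) = (-3/2, 5/2): H = 240*sqrt(137)/18769.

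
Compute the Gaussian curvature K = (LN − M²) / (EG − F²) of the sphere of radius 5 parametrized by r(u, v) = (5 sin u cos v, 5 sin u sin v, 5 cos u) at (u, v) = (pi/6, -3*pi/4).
K = 1/25

Coefficients of the first fundamental form: E = 25, F = 0, G = 25*sin(u)^2.
Coefficients of the second fundamental form: L = -5*sin(u)/Abs(sin(u)), M = 0, N = -5*sin(u)^3/Abs(sin(u)).
Assemble K = (LN − M²)/(EG − F²) = 1/25. At (u, v) = (pi/6, -3*pi/4): K = 1/25.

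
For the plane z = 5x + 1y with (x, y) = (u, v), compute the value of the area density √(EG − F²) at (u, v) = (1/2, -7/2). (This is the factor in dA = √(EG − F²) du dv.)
√(EG − F²)|_{(1/2, -7/2)} = 3*sqrt(3)

E = 26, F = 5, G = 2, so EG − F² = 27. Taking the positive square root: √(EG − F²) = 3*sqrt(3). At (u, v) = (1/2, -7/2): 3*sqrt(3).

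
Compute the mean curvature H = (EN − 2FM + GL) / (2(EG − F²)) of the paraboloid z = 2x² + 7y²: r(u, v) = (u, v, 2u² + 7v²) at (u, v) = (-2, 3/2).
H = 1339*sqrt(506)/256036

With E = 16*u^2 + 1, F = 56*u*v, G = 196*v^2 + 1, L = 4/sqrt(16*u^2 + 196*v^2 + 1), M = 0, N = 14/sqrt(16*u^2 + 196*v^2 + 1), assemble
  H = (EN − 2FM + GL) / (2(EG − F²)) = (112*u^2 + 392*v^2 + 9)/(16*u^2 + 196*v^2 + 1)^(3/2).
At (u, v) = (-2, 3/2): H = 1339*sqrt(506)/256036.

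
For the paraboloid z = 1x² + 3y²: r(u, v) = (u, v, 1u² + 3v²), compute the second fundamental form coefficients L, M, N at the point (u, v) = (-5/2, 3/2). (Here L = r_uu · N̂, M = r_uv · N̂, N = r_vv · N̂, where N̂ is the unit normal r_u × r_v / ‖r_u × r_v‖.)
L = 2*sqrt(107)/107;  M = 0;  N = 6*sqrt(107)/107

Compute the unit normal N̂(u, v) = (-2*u/sqrt(4*u^2 + 36*v^2 + 1), -6*v/sqrt(4*u^2 + 36*v^2 + 1), 1/sqrt(4*u^2 + 36*v^2 + 1)), and the second partials r_uu, r_uv, r_vv. Take dot products:
  L(u, v) = r_uu · N̂ = 2/sqrt(4*u^2 + 36*v^2 + 1),
  M(u, v) = r_uv · N̂ = 0,
  N(u, v) = r_vv · N̂ = 6/sqrt(4*u^2 + 36*v^2 + 1).
Evaluating at (u, v) = (-5/2, 3/2):
  L = 2*sqrt(107)/107, M = 0, N = 6*sqrt(107)/107.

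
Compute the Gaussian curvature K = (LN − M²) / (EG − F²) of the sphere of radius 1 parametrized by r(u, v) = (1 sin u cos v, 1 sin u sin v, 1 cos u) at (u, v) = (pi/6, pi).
K = 1

Coefficients of the first fundamental form: E = 1, F = 0, G = sin(u)^2.
Coefficients of the second fundamental form: L = -sin(u)/Abs(sin(u)), M = 0, N = -sin(u)^3/Abs(sin(u)).
Assemble K = (LN − M²)/(EG − F²) = 1. At (u, v) = (pi/6, pi): K = 1.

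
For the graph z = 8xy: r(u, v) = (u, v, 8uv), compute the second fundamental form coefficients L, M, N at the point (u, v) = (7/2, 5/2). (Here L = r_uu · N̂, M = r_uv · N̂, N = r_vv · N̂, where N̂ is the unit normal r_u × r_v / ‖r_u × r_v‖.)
L = 0;  M = 8*sqrt(1185)/1185;  N = 0

Compute the unit normal N̂(u, v) = (-8*v/sqrt(64*u^2 + 64*v^2 + 1), -8*u/sqrt(64*u^2 + 64*v^2 + 1), 1/sqrt(64*u^2 + 64*v^2 + 1)), and the second partials r_uu, r_uv, r_vv. Take dot products:
  L(u, v) = r_uu · N̂ = 0,
  M(u, v) = r_uv · N̂ = 8/sqrt(64*u^2 + 64*v^2 + 1),
  N(u, v) = r_vv · N̂ = 0.
Evaluating at (u, v) = (7/2, 5/2):
  L = 0, M = 8*sqrt(1185)/1185, N = 0.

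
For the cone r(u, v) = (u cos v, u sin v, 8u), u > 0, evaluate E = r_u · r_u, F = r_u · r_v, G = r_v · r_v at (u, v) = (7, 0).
E = 65;  F = 0;  G = 49

Partials: r_u = (cos(v), sin(v), 8), r_v = (-u*sin(v), u*cos(v), 0). As functions of (u, v):
  E = r_u · r_u = 65,
  F = r_u · r_v = 0,
  G = r_v · r_v = u^2.
Evaluating at (u, v) = (7, 0): E = 65, F = 0, G = 49.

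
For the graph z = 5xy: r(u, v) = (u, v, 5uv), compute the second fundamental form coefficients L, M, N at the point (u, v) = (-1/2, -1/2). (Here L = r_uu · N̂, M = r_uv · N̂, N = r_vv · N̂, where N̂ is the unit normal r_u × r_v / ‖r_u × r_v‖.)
L = 0;  M = 5*sqrt(6)/9;  N = 0

Compute the unit normal N̂(u, v) = (-5*v/sqrt(25*u^2 + 25*v^2 + 1), -5*u/sqrt(25*u^2 + 25*v^2 + 1), 1/sqrt(25*u^2 + 25*v^2 + 1)), and the second partials r_uu, r_uv, r_vv. Take dot products:
  L(u, v) = r_uu · N̂ = 0,
  M(u, v) = r_uv · N̂ = 5/sqrt(25*u^2 + 25*v^2 + 1),
  N(u, v) = r_vv · N̂ = 0.
Evaluating at (u, v) = (-1/2, -1/2):
  L = 0, M = 5*sqrt(6)/9, N = 0.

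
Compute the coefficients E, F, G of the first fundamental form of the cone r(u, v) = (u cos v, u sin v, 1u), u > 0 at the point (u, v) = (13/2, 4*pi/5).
E = 2;  F = 0;  G = 169/4

Partials: r_u = (cos(v), sin(v), 1), r_v = (-u*sin(v), u*cos(v), 0). As functions of (u, v):
  E = r_u · r_u = 2,
  F = r_u · r_v = 0,
  G = r_v · r_v = u^2.
Evaluating at (u, v) = (13/2, 4*pi/5): E = 2, F = 0, G = 169/4.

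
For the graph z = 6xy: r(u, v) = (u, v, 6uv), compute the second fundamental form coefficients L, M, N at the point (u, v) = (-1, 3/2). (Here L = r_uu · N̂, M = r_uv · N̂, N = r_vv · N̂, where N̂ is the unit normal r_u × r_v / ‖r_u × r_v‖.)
L = 0;  M = 3*sqrt(118)/59;  N = 0

Compute the unit normal N̂(u, v) = (-6*v/sqrt(36*u^2 + 36*v^2 + 1), -6*u/sqrt(36*u^2 + 36*v^2 + 1), 1/sqrt(36*u^2 + 36*v^2 + 1)), and the second partials r_uu, r_uv, r_vv. Take dot products:
  L(u, v) = r_uu · N̂ = 0,
  M(u, v) = r_uv · N̂ = 6/sqrt(36*u^2 + 36*v^2 + 1),
  N(u, v) = r_vv · N̂ = 0.
Evaluating at (u, v) = (-1, 3/2):
  L = 0, M = 3*sqrt(118)/59, N = 0.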